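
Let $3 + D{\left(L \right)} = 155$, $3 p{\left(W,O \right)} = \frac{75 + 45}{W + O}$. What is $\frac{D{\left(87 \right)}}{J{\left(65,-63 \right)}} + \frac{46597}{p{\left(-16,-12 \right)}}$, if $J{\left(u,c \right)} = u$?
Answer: $- \frac{4240023}{130} \approx -32616.0$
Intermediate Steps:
$p{\left(W,O \right)} = \frac{40}{O + W}$ ($p{\left(W,O \right)} = \frac{\left(75 + 45\right) \frac{1}{W + O}}{3} = \frac{120 \frac{1}{O + W}}{3} = \frac{40}{O + W}$)
$D{\left(L \right)} = 152$ ($D{\left(L \right)} = -3 + 155 = 152$)
$\frac{D{\left(87 \right)}}{J{\left(65,-63 \right)}} + \frac{46597}{p{\left(-16,-12 \right)}} = \frac{152}{65} + \frac{46597}{40 \frac{1}{-12 - 16}} = 152 \cdot \frac{1}{65} + \frac{46597}{40 \frac{1}{-28}} = \frac{152}{65} + \frac{46597}{40 \left(- \frac{1}{28}\right)} = \frac{152}{65} + \frac{46597}{- \frac{10}{7}} = \frac{152}{65} + 46597 \left(- \frac{7}{10}\right) = \frac{152}{65} - \frac{326179}{10} = - \frac{4240023}{130}$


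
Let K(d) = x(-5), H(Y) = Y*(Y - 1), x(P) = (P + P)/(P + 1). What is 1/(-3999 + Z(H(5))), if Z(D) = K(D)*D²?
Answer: -1/2999 ≈ -0.00033344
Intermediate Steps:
x(P) = 2*P/(1 + P) (x(P) = (2*P)/(1 + P) = 2*P/(1 + P))
H(Y) = Y*(-1 + Y)
K(d) = 5/2 (K(d) = 2*(-5)/(1 - 5) = 2*(-5)/(-4) = 2*(-5)*(-¼) = 5/2)
Z(D) = 5*D²/2
1/(-3999 + Z(H(5))) = 1/(-3999 + 5*(5*(-1 + 5))²/2) = 1/(-3999 + 5*(5*4)²/2) = 1/(-3999 + (5/2)*20²) = 1/(-3999 + (5/2)*400) = 1/(-3999 + 1000) = 1/(-2999) = -1/2999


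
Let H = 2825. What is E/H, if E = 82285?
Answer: 16457/565 ≈ 29.127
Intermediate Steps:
E/H = 82285/2825 = 82285*(1/2825) = 16457/565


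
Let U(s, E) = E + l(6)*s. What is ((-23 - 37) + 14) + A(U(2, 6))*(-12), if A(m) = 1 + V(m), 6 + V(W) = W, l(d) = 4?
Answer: -154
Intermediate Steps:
V(W) = -6 + W
U(s, E) = E + 4*s
A(m) = -5 + m (A(m) = 1 + (-6 + m) = -5 + m)
((-23 - 37) + 14) + A(U(2, 6))*(-12) = ((-23 - 37) + 14) + (-5 + (6 + 4*2))*(-12) = (-60 + 14) + (-5 + (6 + 8))*(-12) = -46 + (-5 + 14)*(-12) = -46 + 9*(-12) = -46 - 108 = -154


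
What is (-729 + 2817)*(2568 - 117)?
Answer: 5117688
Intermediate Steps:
(-729 + 2817)*(2568 - 117) = 2088*2451 = 5117688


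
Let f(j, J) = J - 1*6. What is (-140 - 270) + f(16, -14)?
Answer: -430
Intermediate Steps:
f(j, J) = -6 + J (f(j, J) = J - 6 = -6 + J)
(-140 - 270) + f(16, -14) = (-140 - 270) + (-6 - 14) = -410 - 20 = -430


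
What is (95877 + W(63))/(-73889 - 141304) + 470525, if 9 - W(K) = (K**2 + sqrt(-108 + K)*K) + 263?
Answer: 101253594671/215193 + 63*I*sqrt(5)/71731 ≈ 4.7052e+5 + 0.0019639*I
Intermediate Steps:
W(K) = -254 - K**2 - K*sqrt(-108 + K) (W(K) = 9 - ((K**2 + sqrt(-108 + K)*K) + 263) = 9 - ((K**2 + K*sqrt(-108 + K)) + 263) = 9 - (263 + K**2 + K*sqrt(-108 + K)) = 9 + (-263 - K**2 - K*sqrt(-108 + K)) = -254 - K**2 - K*sqrt(-108 + K))
(95877 + W(63))/(-73889 - 141304) + 470525 = (95877 + (-254 - 1*63**2 - 1*63*sqrt(-108 + 63)))/(-73889 - 141304) + 470525 = (95877 + (-254 - 1*3969 - 1*63*sqrt(-45)))/(-215193) + 470525 = (95877 + (-254 - 3969 - 1*63*3*I*sqrt(5)))*(-1/215193) + 470525 = (95877 + (-254 - 3969 - 189*I*sqrt(5)))*(-1/215193) + 470525 = (95877 + (-4223 - 189*I*sqrt(5)))*(-1/215193) + 470525 = (91654 - 189*I*sqrt(5))*(-1/215193) + 470525 = (-91654/215193 + 63*I*sqrt(5)/71731) + 470525 = 101253594671/215193 + 63*I*sqrt(5)/71731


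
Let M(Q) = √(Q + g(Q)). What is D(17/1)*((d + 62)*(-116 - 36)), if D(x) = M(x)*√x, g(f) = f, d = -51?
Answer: -28424*√2 ≈ -40198.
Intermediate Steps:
M(Q) = √2*√Q (M(Q) = √(Q + Q) = √(2*Q) = √2*√Q)
D(x) = x*√2 (D(x) = (√2*√x)*√x = x*√2)
D(17/1)*((d + 62)*(-116 - 36)) = ((17/1)*√2)*((-51 + 62)*(-116 - 36)) = ((17*1)*√2)*(11*(-152)) = (17*√2)*(-1672) = -28424*√2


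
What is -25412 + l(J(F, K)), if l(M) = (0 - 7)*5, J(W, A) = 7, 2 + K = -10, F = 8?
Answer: -25447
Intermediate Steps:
K = -12 (K = -2 - 10 = -12)
l(M) = -35 (l(M) = -7*5 = -35)
-25412 + l(J(F, K)) = -25412 - 35 = -25447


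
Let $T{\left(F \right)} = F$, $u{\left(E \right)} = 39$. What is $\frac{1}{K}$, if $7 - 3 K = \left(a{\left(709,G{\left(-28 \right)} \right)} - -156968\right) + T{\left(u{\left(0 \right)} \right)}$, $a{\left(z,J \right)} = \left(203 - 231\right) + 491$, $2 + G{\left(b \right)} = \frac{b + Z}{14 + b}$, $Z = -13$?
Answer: $- \frac{3}{157463} \approx -1.9052 \cdot 10^{-5}$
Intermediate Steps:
$G{\left(b \right)} = -2 + \frac{-13 + b}{14 + b}$ ($G{\left(b \right)} = -2 + \frac{b - 13}{14 + b} = -2 + \frac{-13 + b}{14 + b}$)
$a{\left(z,J \right)} = 463$ ($a{\left(z,J \right)} = -28 + 491 = 463$)
$K = - \frac{157463}{3}$ ($K = \frac{7}{3} - \frac{\left(463 - -156968\right) + 39}{3} = \frac{7}{3} - \frac{\left(463 + 156968\right) + 39}{3} = \frac{7}{3} - \frac{157431 + 39}{3} = \frac{7}{3} - 52490 = - \frac{157463}{3} \approx -52488.0$)
$\frac{1}{K} = \frac{1}{- \frac{157463}{3}} = - \frac{3}{157463}$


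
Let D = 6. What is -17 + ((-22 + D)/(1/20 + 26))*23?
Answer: -16217/521 ≈ -31.127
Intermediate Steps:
-17 + ((-22 + D)/(1/20 + 26))*23 = -17 + ((-22 + 6)/(1/20 + 26))*23 = -17 - 16/(1/20 + 26)*23 = -17 - 16/521/20*23 = -17 - 16*20/521*23 = -17 - 320/521*23 = -17 - 7360/521 = -16217/521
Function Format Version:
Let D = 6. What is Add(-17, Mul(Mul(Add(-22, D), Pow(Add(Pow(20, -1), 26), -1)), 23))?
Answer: Rational(-16217, 521) ≈ -31.127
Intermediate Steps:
Add(-17, Mul(Mul(Add(-22, D), Pow(Add(Pow(20, -1), 26), -1)), 23)) = Add(-17, Mul(Mul(Add(-22, 6), Pow(Add(Pow(20, -1), 26), -1)), 23)) = Add(-17, Mul(Mul(-16, Pow(Add(Rational(1, 20), 26), -1)), 23)) = Add(-17, Mul(Mul(-16, Pow(Rational(521, 20), -1)), 23)) = Add(-17, Mul(Mul(-16, Rational(20, 521)), 23)) = Add(-17, Mul(Rational(-320, 521), 23)) = Add(-17, Rational(-7360, 521)) = Rational(-16217, 521)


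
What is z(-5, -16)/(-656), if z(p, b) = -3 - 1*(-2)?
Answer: 1/656 ≈ 0.0015244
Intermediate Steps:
z(p, b) = -1 (z(p, b) = -3 + 2 = -1)
z(-5, -16)/(-656) = -1/(-656) = -1*(-1/656) = 1/656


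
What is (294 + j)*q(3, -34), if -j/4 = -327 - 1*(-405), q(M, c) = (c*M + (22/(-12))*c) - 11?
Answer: 912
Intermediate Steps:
q(M, c) = -11 - 11*c/6 + M*c (q(M, c) = (M*c + (22*(-1/12))*c) - 11 = (M*c - 11*c/6) - 11 = (-11*c/6 + M*c) - 11 = -11 - 11*c/6 + M*c)
j = -312 (j = -4*(-327 - 1*(-405)) = -4*(-327 + 405) = -4*78 = -312)
(294 + j)*q(3, -34) = (294 - 312)*(-11 - 11/6*(-34) + 3*(-34)) = -18*(-11 + 187/3 - 102) = -18*(-152/3) = 912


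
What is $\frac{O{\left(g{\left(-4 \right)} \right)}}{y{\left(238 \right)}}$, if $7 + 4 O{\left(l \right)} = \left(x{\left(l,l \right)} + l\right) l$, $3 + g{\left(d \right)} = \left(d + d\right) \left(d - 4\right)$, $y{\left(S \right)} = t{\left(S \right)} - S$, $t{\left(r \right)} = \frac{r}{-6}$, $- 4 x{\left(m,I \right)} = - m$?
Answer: $- \frac{55731}{13328} \approx -4.1815$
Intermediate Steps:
$x{\left(m,I \right)} = \frac{m}{4}$ ($x{\left(m,I \right)} = - \frac{\left(-1\right) m}{4} = \frac{m}{4}$)
$t{\left(r \right)} = - \frac{r}{6}$ ($t{\left(r \right)} = r \left(- \frac{1}{6}\right) = - \frac{r}{6}$)
$y{\left(S \right)} = - \frac{7 S}{6}$ ($y{\left(S \right)} = - \frac{S}{6} - S = - \frac{7 S}{6}$)
$g{\left(d \right)} = -3 + 2 d \left(-4 + d\right)$ ($g{\left(d \right)} = -3 + \left(d + d\right) \left(d - 4\right) = -3 + 2 d \left(-4 + d\right)$)
$O{\left(l \right)} = - \frac{7}{4} + \frac{5 l^{2}}{16}$ ($O{\left(l \right)} = - \frac{7}{4} + \frac{\left(\frac{l}{4} + l\right) l}{4} = - \frac{7}{4} + \frac{\frac{5 l}{4} l}{4} = - \frac{7}{4} + \frac{\frac{5}{4} l^{2}}{4} = - \frac{7}{4} + \frac{5 l^{2}}{16}$)
$\frac{O{\left(g{\left(-4 \right)} \right)}}{y{\left(238 \right)}} = \frac{- \frac{7}{4} + \frac{5 \left(-3 - -32 + 2 \left(-4\right)^{2}\right)^{2}}{16}}{\left(- \frac{7}{6}\right) 238} = \frac{- \frac{7}{4} + \frac{5 \left(-3 + 32 + 2 \cdot 16\right)^{2}}{16}}{- \frac{833}{3}} = \left(- \frac{7}{4} + \frac{5 \left(-3 + 32 + 32\right)^{2}}{16}\right) \left(- \frac{3}{833}\right) = \left(- \frac{7}{4} + \frac{5 \cdot 61^{2}}{16}\right) \left(- \frac{3}{833}\right) = \left(- \frac{7}{4} + \frac{5}{16} \cdot 3721\right) \left(- \frac{3}{833}\right) = \left(- \frac{7}{4} + \frac{18605}{16}\right) \left(- \frac{3}{833}\right) = \frac{18577}{16} \left(- \frac{3}{833}\right) = - \frac{55731}{13328}$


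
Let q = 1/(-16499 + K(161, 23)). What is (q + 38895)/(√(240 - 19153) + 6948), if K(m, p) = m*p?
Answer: 864505627803/154491280783 - 497700419*I*√18913/617965123132 ≈ 5.5958 - 0.11076*I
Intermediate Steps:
q = -1/12796 (q = 1/(-16499 + 161*23) = 1/(-16499 + 3703) = 1/(-12796) = -1/12796 ≈ -7.8149e-5)
(q + 38895)/(√(240 - 19153) + 6948) = (-1/12796 + 38895)/(√(240 - 19153) + 6948) = 497700419/(12796*(√(-18913) + 6948)) = 497700419/(12796*(I*√18913 + 6948)) = 497700419/(12796*(6948 + I*√18913))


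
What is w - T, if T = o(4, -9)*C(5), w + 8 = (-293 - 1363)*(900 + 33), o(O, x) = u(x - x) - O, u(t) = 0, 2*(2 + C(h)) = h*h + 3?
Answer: -1545008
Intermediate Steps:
C(h) = -½ + h²/2 (C(h) = -2 + (h*h + 3)/2 = -2 + (h² + 3)/2 = -2 + (3 + h²)/2 = -2 + (3/2 + h²/2) = -½ + h²/2)
o(O, x) = -O (o(O, x) = 0 - O = -O)
w = -1545056 (w = -8 + (-293 - 1363)*(900 + 33) = -8 - 1656*933 = -8 - 1545048 = -1545056)
T = -48 (T = (-1*4)*(-½ + (½)*5²) = -4*(-½ + (½)*25) = -4*(-½ + 25/2) = -4*12 = -48)
w - T = -1545056 - 1*(-48) = -1545056 + 48 = -1545008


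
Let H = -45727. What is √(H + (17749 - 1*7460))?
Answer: I*√35438 ≈ 188.25*I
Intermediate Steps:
√(H + (17749 - 1*7460)) = √(-45727 + (17749 - 1*7460)) = √(-45727 + (17749 - 7460)) = √(-45727 + 10289) = √(-35438) = I*√35438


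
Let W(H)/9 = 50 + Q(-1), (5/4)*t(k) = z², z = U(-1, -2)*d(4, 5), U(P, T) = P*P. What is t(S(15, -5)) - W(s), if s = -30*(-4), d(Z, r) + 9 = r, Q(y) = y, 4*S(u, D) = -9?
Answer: -2141/5 ≈ -428.20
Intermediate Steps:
S(u, D) = -9/4 (S(u, D) = (¼)*(-9) = -9/4)
U(P, T) = P²
d(Z, r) = -9 + r
s = 120
z = -4 (z = (-1)²*(-9 + 5) = 1*(-4) = -4)
t(k) = 64/5 (t(k) = (⅘)*(-4)² = (⅘)*16 = 64/5)
W(H) = 441 (W(H) = 9*(50 - 1) = 9*49 = 441)
t(S(15, -5)) - W(s) = 64/5 - 1*441 = 64/5 - 441 = -2141/5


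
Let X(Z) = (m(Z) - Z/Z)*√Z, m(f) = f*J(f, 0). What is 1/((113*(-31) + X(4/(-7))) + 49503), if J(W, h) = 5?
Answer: 3944500/181447000729 + 189*I*√7/362894001458 ≈ 2.1739e-5 + 1.3779e-9*I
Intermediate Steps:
m(f) = 5*f (m(f) = f*5 = 5*f)
X(Z) = √Z*(-1 + 5*Z) (X(Z) = (5*Z - Z/Z)*√Z = (5*Z - 1*1)*√Z = (5*Z - 1)*√Z = (-1 + 5*Z)*√Z = √Z*(-1 + 5*Z))
1/((113*(-31) + X(4/(-7))) + 49503) = 1/((113*(-31) + √(4/(-7))*(-1 + 5*(4/(-7)))) + 49503) = 1/((-3503 + √(4*(-⅐))*(-1 + 5*(4*(-⅐)))) + 49503) = 1/((-3503 + √(-4/7)*(-1 + 5*(-4/7))) + 49503) = 1/((-3503 + (2*I*√7/7)*(-1 - 20/7)) + 49503) = 1/((-3503 + (2*I*√7/7)*(-27/7)) + 49503) = 1/((-3503 - 54*I*√7/49) + 49503) = 1/(46000 - 54*I*√7/49)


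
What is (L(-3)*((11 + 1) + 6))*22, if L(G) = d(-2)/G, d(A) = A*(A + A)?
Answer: -1056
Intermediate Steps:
d(A) = 2*A² (d(A) = A*(2*A) = 2*A²)
L(G) = 8/G (L(G) = (2*(-2)²)/G = (2*4)/G = 8/G)
(L(-3)*((11 + 1) + 6))*22 = ((8/(-3))*((11 + 1) + 6))*22 = ((8*(-⅓))*(12 + 6))*22 = -8/3*18*22 = -48*22 = -1056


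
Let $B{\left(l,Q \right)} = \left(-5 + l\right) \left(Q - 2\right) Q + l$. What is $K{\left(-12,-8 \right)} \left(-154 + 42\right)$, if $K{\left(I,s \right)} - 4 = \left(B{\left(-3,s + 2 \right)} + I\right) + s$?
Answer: $45136$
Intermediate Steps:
$B{\left(l,Q \right)} = l + Q \left(-5 + l\right) \left(-2 + Q\right)$ ($B{\left(l,Q \right)} = \left(-5 + l\right) \left(-2 + Q\right) Q + l = Q \left(-5 + l\right) \left(-2 + Q\right) + l = l + Q \left(-5 + l\right) \left(-2 + Q\right)$)
$K{\left(I,s \right)} = 33 + I - 8 \left(2 + s\right)^{2} + 17 s$ ($K{\left(I,s \right)} = 4 - \left(3 - I - s - 10 \left(s + 2\right) + 8 \left(s + 2\right)^{2} + 2 \left(s + 2\right) \left(-3\right)\right) = 4 - \left(3 - I - s - 10 \left(2 + s\right) + 8 \left(2 + s\right)^{2} + 2 \left(2 + s\right) \left(-3\right)\right) = 4 - \left(-29 - I - 17 s + 8 \left(2 + s\right)^{2}\right) = 4 + \left(\left(\left(29 - 8 \left(2 + s\right)^{2} + 16 s\right) + I\right) + s\right) = 4 + \left(\left(29 + I - 8 \left(2 + s\right)^{2} + 16 s\right) + s\right) = 4 + \left(29 + I - 8 \left(2 + s\right)^{2} + 17 s\right) = 33 + I - 8 \left(2 + s\right)^{2} + 17 s$)
$K{\left(-12,-8 \right)} \left(-154 + 42\right) = \left(1 - 12 - -120 - 8 \left(-8\right)^{2}\right) \left(-154 + 42\right) = \left(1 - 12 + 120 - 512\right) \left(-112\right) = \left(-403\right) \left(-112\right) = 45136$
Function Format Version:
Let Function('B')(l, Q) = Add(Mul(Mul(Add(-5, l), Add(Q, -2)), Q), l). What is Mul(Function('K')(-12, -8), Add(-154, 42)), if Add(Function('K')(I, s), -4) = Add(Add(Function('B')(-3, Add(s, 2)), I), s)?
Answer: 45136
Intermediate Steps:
Function('B')(l, Q) = Add(l, Mul(Q, Add(-5, l), Add(-2, Q))) (Function('B')(l, Q) = Add(Mul(Mul(Add(-5, l), Add(-2, Q)), Q), l) = Add(Mul(Q, Add(-5, l), Add(-2, Q)), l) = Add(l, Mul(Q, Add(-5, l), Add(-2, Q))))
Function('K')(I, s) = Add(33, I, Mul(-8, Pow(Add(2, s), 2)), Mul(17, s)) (Function('K')(I, s) = Add(4, Add(Add(Add(-3, Mul(-5, Pow(Add(s, 2), 2)), Mul(10, Add(s, 2)), Mul(-3, Pow(Add(s, 2), 2)), Mul(-2, Add(s, 2), -3)), I), s)) = Add(4, Add(Add(Add(-3, Mul(-5, Pow(Add(2, s), 2)), Mul(10, Add(2, s)), Mul(-3, Pow(Add(2, s), 2)), Mul(-2, Add(2, s), -3)), I), s)) = Add(4, Add(Add(Add(-3, Mul(-5, Pow(Add(2, s), 2)), Add(20, Mul(10, s)), Mul(-3, Pow(Add(2, s), 2)), Add(12, Mul(6, s))), I), s)) = Add(4, Add(Add(Add(29, Mul(-8, Pow(Add(2, s), 2)), Mul(16, s)), I), s)) = Add(4, Add(Add(29, I, Mul(-8, Pow(Add(2, s), 2)), Mul(16, s)), s)) = Add(4, Add(29, I, Mul(-8, Pow(Add(2, s), 2)), Mul(17, s))) = Add(33, I, Mul(-8, Pow(Add(2, s), 2)), Mul(17, s)))
Mul(Function('K')(-12, -8), Add(-154, 42)) = Mul(Add(1, -12, Mul(-15, -8), Mul(-8, Pow(-8, 2))), Add(-154, 42)) = Mul(Add(1, -12, 120, Mul(-8, 64)), -112) = Mul(Add(1, -12, 120, -512), -112) = Mul(-403, -112) = 45136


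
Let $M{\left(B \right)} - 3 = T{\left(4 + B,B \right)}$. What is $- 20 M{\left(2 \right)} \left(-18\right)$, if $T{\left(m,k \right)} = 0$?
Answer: $1080$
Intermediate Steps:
$M{\left(B \right)} = 3$ ($M{\left(B \right)} = 3 + 0 = 3$)
$- 20 M{\left(2 \right)} \left(-18\right) = \left(-20\right) 3 \left(-18\right) = \left(-60\right) \left(-18\right) = 1080$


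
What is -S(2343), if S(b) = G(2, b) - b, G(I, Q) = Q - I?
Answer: 2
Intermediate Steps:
S(b) = -2 (S(b) = (b - 1*2) - b = (b - 2) - b = (-2 + b) - b = -2)
-S(2343) = -1*(-2) = 2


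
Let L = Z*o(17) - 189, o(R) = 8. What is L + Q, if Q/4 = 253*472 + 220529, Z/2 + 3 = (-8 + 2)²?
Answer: 1360119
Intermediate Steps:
Z = 66 (Z = -6 + 2*(-8 + 2)² = -6 + 2*(-6)² = -6 + 2*36 = -6 + 72 = 66)
Q = 1359780 (Q = 4*(253*472 + 220529) = 4*(119416 + 220529) = 4*339945 = 1359780)
L = 339 (L = 66*8 - 189 = 528 - 189 = 339)
L + Q = 339 + 1359780 = 1360119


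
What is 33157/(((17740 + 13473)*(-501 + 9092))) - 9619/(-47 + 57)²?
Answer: -36328732787/377677300 ≈ -96.190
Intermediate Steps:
33157/(((17740 + 13473)*(-501 + 9092))) - 9619/(-47 + 57)² = 33157/((31213*8591)) - 9619/(10²) = 33157/268150883 - 9619/100 = 33157*(1/268150883) - 9619*1/100 = 467/3776773 - 9619/100 = -36328732787/377677300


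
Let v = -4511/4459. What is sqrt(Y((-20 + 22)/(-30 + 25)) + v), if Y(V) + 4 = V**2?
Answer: I*sqrt(291221)/245 ≈ 2.2026*I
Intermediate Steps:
Y(V) = -4 + V**2
v = -347/343 (v = -4511*1/4459 = -347/343 ≈ -1.0117)
sqrt(Y((-20 + 22)/(-30 + 25)) + v) = sqrt((-4 + ((-20 + 22)/(-30 + 25))**2) - 347/343) = sqrt((-4 + (2/(-5))**2) - 347/343) = sqrt((-4 + (2*(-1/5))**2) - 347/343) = sqrt((-4 + (-2/5)**2) - 347/343) = sqrt((-4 + 4/25) - 347/343) = sqrt(-96/25 - 347/343) = sqrt(-41603/8575) = I*sqrt(291221)/245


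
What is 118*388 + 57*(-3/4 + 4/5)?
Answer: 915737/20 ≈ 45787.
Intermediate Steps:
118*388 + 57*(-3/4 + 4/5) = 45784 + 57*(-3*¼ + 4*(⅕)) = 45784 + 57*(-¾ + ⅘) = 45784 + 57*(1/20) = 45784 + 57/20 = 915737/20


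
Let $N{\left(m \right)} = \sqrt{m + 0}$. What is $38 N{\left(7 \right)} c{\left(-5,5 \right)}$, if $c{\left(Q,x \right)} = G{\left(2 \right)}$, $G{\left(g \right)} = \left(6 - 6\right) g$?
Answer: $0$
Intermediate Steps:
$G{\left(g \right)} = 0$ ($G{\left(g \right)} = \left(6 - 6\right) g = 0 g = 0$)
$c{\left(Q,x \right)} = 0$
$N{\left(m \right)} = \sqrt{m}$
$38 N{\left(7 \right)} c{\left(-5,5 \right)} = 38 \sqrt{7} \cdot 0 = 0$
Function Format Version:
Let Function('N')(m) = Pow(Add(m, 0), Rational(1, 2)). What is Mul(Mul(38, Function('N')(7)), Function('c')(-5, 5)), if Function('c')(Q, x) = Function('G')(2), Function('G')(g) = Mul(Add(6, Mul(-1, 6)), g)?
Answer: 0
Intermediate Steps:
Function('G')(g) = 0 (Function('G')(g) = Mul(Add(6, -6), g) = Mul(0, g) = 0)
Function('c')(Q, x) = 0
Function('N')(m) = Pow(m, Rational(1, 2))
Mul(Mul(38, Function('N')(7)), Function('c')(-5, 5)) = Mul(Mul(38, Pow(7, Rational(1, 2))), 0) = 0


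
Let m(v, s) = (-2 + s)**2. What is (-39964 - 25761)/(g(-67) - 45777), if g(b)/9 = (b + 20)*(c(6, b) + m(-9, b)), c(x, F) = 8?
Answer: 65725/2063064 ≈ 0.031858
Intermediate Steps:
g(b) = 9*(8 + (-2 + b)**2)*(20 + b) (g(b) = 9*((b + 20)*(8 + (-2 + b)**2)) = 9*((20 + b)*(8 + (-2 + b)**2)) = 9*((8 + (-2 + b)**2)*(20 + b)) = 9*(8 + (-2 + b)**2)*(20 + b))
(-39964 - 25761)/(g(-67) - 45777) = (-39964 - 25761)/((2160 - 612*(-67) + 9*(-67)**3 + 144*(-67)**2) - 45777) = -65725/((2160 + 41004 + 9*(-300763) + 144*4489) - 45777) = -65725/((2160 + 41004 - 2706867 + 646416) - 45777) = -65725/(-2017287 - 45777) = -65725/(-2063064) = -65725*(-1/2063064) = 65725/2063064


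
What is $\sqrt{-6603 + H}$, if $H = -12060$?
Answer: $i \sqrt{18663} \approx 136.61 i$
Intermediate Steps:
$\sqrt{-6603 + H} = \sqrt{-6603 - 12060} = \sqrt{-18663} = i \sqrt{18663}$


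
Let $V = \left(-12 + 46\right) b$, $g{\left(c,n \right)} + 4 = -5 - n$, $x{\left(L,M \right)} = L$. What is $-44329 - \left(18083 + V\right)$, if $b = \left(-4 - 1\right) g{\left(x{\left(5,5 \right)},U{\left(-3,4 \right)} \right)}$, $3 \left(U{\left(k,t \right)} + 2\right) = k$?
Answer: $-63432$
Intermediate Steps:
$U{\left(k,t \right)} = -2 + \frac{k}{3}$
$g{\left(c,n \right)} = -9 - n$ ($g{\left(c,n \right)} = -4 - \left(5 + n\right) = -9 - n$)
$b = 30$ ($b = \left(-4 - 1\right) \left(-9 - \left(-2 + \frac{1}{3} \left(-3\right)\right)\right) = - 5 \left(-9 - \left(-2 - 1\right)\right) = - 5 \left(-9 - -3\right) = - 5 \left(-9 + 3\right) = \left(-5\right) \left(-6\right) = 30$)
$V = 1020$ ($V = \left(-12 + 46\right) 30 = 34 \cdot 30 = 1020$)
$-44329 - \left(18083 + V\right) = -44329 - 19103 = -63432$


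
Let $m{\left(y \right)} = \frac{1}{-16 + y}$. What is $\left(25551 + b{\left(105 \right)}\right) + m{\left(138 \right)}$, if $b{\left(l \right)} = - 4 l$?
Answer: $\frac{3065983}{122} \approx 25131.0$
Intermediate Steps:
$\left(25551 + b{\left(105 \right)}\right) + m{\left(138 \right)} = \left(25551 - 420\right) + \frac{1}{-16 + 138} = \left(25551 - 420\right) + \frac{1}{122} = 25131 + \frac{1}{122} = \frac{3065983}{122}$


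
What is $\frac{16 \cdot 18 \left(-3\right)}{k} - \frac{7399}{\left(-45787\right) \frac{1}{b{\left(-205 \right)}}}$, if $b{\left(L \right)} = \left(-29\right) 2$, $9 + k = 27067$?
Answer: $- \frac{832234586}{88493189} \approx -9.4045$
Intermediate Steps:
$k = 27058$ ($k = -9 + 27067 = 27058$)
$b{\left(L \right)} = -58$
$\frac{16 \cdot 18 \left(-3\right)}{k} - \frac{7399}{\left(-45787\right) \frac{1}{b{\left(-205 \right)}}} = \frac{16 \cdot 18 \left(-3\right)}{27058} - \frac{7399}{\left(-45787\right) \frac{1}{-58}} = 288 \left(-3\right) \frac{1}{27058} - \frac{7399}{\left(-45787\right) \left(- \frac{1}{58}\right)} = \left(-864\right) \frac{1}{27058} - \frac{7399}{\frac{45787}{58}} = - \frac{432}{13529} - \frac{61306}{6541} = - \frac{832234586}{88493189}$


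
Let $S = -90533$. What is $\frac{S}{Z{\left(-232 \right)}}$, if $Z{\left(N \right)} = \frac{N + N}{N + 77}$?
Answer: $- \frac{14032615}{464} \approx -30243.0$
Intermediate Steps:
$Z{\left(N \right)} = \frac{2 N}{77 + N}$
$\frac{S}{Z{\left(-232 \right)}} = - \frac{90533}{2 \left(-232\right) \frac{1}{77 - 232}} = - \frac{90533}{2 \left(-232\right) \frac{1}{-155}} = - \frac{90533}{2 \left(-232\right) \left(- \frac{1}{155}\right)} = - \frac{90533}{\frac{464}{155}} = \left(-90533\right) \frac{155}{464} = - \frac{14032615}{464}$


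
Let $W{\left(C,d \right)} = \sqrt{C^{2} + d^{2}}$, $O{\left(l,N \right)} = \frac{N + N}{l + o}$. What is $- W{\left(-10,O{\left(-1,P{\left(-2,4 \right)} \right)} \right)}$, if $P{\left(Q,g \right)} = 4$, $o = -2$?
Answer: $- \frac{2 \sqrt{241}}{3} \approx -10.349$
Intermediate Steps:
$O{\left(l,N \right)} = \frac{2 N}{-2 + l}$ ($O{\left(l,N \right)} = \frac{N + N}{l - 2} = \frac{2 N}{-2 + l}$)
$- W{\left(-10,O{\left(-1,P{\left(-2,4 \right)} \right)} \right)} = - \sqrt{\left(-10\right)^{2} + \left(2 \cdot 4 \frac{1}{-2 - 1}\right)^{2}} = - \sqrt{100 + \left(2 \cdot 4 \frac{1}{-3}\right)^{2}} = - \sqrt{100 + \left(2 \cdot 4 \left(- \frac{1}{3}\right)\right)^{2}} = - \sqrt{100 + \left(- \frac{8}{3}\right)^{2}} = - \sqrt{100 + \frac{64}{9}} = - \sqrt{\frac{964}{9}} = - \frac{2 \sqrt{241}}{3}$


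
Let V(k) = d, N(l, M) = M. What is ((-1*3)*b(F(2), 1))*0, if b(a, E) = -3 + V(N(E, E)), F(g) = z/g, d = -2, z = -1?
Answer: 0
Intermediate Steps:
V(k) = -2
F(g) = -1/g
b(a, E) = -5 (b(a, E) = -3 - 2 = -5)
((-1*3)*b(F(2), 1))*0 = (-1*3*(-5))*0 = -3*(-5)*0 = 15*0 = 0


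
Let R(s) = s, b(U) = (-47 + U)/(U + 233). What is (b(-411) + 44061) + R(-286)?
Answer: 3896204/89 ≈ 43778.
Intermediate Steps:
b(U) = (-47 + U)/(233 + U)
(b(-411) + 44061) + R(-286) = ((-47 - 411)/(233 - 411) + 44061) - 286 = (-458/(-178) + 44061) - 286 = (-1/178*(-458) + 44061) - 286 = (229/89 + 44061) - 286 = 3921658/89 - 286 = 3896204/89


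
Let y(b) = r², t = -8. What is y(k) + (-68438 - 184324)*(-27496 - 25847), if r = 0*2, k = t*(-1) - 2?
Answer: 13483083366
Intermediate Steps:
k = 6 (k = -8*(-1) - 2 = 8 - 2 = 6)
r = 0
y(b) = 0 (y(b) = 0² = 0)
y(k) + (-68438 - 184324)*(-27496 - 25847) = 0 + (-68438 - 184324)*(-27496 - 25847) = 0 - 252762*(-53343) = 0 + 13483083366 = 13483083366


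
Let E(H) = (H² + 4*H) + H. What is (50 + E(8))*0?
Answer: 0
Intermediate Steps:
E(H) = H² + 5*H
(50 + E(8))*0 = (50 + 8*(5 + 8))*0 = (50 + 8*13)*0 = (50 + 104)*0 = 154*0 = 0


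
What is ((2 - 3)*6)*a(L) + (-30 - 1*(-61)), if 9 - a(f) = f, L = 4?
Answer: 1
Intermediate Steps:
a(f) = 9 - f
((2 - 3)*6)*a(L) + (-30 - 1*(-61)) = ((2 - 3)*6)*(9 - 1*4) + (-30 - 1*(-61)) = (-1*6)*(9 - 4) + (-30 + 61) = -6*5 + 31 = -30 + 31 = 1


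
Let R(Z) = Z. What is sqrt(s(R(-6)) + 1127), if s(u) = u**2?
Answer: sqrt(1163) ≈ 34.103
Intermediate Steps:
sqrt(s(R(-6)) + 1127) = sqrt((-6)**2 + 1127) = sqrt(36 + 1127) = sqrt(1163)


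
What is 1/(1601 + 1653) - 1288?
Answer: -4191151/3254 ≈ -1288.0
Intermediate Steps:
1/(1601 + 1653) - 1288 = 1/3254 - 1288 = -4191151/3254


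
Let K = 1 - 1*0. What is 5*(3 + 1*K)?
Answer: 20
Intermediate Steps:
K = 1 (K = 1 + 0 = 1)
5*(3 + 1*K) = 5*(3 + 1*1) = 5*(3 + 1) = 5*4 = 20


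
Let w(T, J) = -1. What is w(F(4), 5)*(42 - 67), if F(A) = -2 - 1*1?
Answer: 25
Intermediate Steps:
F(A) = -3 (F(A) = -2 - 1 = -3)
w(F(4), 5)*(42 - 67) = -(42 - 67) = -1*(-25) = 25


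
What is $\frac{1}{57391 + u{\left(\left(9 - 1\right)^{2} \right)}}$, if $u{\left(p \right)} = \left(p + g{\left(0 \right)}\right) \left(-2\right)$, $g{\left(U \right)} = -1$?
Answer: $\frac{1}{57265} \approx 1.7463 \cdot 10^{-5}$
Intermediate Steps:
$u{\left(p \right)} = 2 - 2 p$ ($u{\left(p \right)} = \left(p - 1\right) \left(-2\right) = \left(-1 + p\right) \left(-2\right) = 2 - 2 p$)
$\frac{1}{57391 + u{\left(\left(9 - 1\right)^{2} \right)}} = \frac{1}{57391 + \left(2 - 2 \left(9 - 1\right)^{2}\right)} = \frac{1}{57391 + \left(2 - 2 \cdot 8^{2}\right)} = \frac{1}{57391 + \left(2 - 128\right)} = \frac{1}{57391 - 126} = \frac{1}{57265}$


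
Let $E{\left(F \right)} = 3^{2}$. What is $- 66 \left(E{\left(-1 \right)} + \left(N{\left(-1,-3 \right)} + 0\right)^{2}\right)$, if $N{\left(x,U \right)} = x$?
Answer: $-660$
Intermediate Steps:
$E{\left(F \right)} = 9$
$- 66 \left(E{\left(-1 \right)} + \left(N{\left(-1,-3 \right)} + 0\right)^{2}\right) = - 66 \left(9 + \left(-1 + 0\right)^{2}\right) = - 66 \left(9 + \left(-1\right)^{2}\right) = - 66 \left(9 + 1\right) = \left(-66\right) 10 = -660$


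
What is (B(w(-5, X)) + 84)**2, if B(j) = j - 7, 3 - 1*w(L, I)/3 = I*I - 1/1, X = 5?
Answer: 196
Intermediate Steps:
w(L, I) = 12 - 3*I**2 (w(L, I) = 9 - 3*(I*I - 1/1) = 9 - 3*(I**2 - 1*1) = 9 - 3*(I**2 - 1) = 9 - 3*(-1 + I**2) = 9 + (3 - 3*I**2) = 12 - 3*I**2)
B(j) = -7 + j
(B(w(-5, X)) + 84)**2 = ((-7 + (12 - 3*5**2)) + 84)**2 = ((-7 + (12 - 3*25)) + 84)**2 = ((-7 + (12 - 75)) + 84)**2 = ((-7 - 63) + 84)**2 = (-70 + 84)**2 = 14**2 = 196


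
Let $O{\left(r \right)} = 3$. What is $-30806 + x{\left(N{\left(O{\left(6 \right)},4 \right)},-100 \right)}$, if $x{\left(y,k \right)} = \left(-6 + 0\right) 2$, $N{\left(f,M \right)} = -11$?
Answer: $-30818$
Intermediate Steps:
$x{\left(y,k \right)} = -12$ ($x{\left(y,k \right)} = \left(-6\right) 2 = -12$)
$-30806 + x{\left(N{\left(O{\left(6 \right)},4 \right)},-100 \right)} = -30806 - 12 = -30818$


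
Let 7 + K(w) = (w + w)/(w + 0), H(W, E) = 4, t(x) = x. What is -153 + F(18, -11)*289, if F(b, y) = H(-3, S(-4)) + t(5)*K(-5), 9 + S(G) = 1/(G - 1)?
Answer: -6222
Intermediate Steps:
S(G) = -9 + 1/(-1 + G) (S(G) = -9 + 1/(G - 1) = -9 + 1/(-1 + G))
K(w) = -5 (K(w) = -7 + (w + w)/(w + 0) = -7 + (2*w)/w = -7 + 2 = -5)
F(b, y) = -21 (F(b, y) = 4 + 5*(-5) = 4 - 25 = -21)
-153 + F(18, -11)*289 = -153 - 21*289 = -153 - 6069 = -6222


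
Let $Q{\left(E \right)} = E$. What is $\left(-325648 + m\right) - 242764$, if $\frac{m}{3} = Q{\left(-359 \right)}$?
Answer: $-569489$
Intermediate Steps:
$m = -1077$ ($m = 3 \left(-359\right) = -1077$)
$\left(-325648 + m\right) - 242764 = \left(-325648 - 1077\right) - 242764 = -326725 - 242764 = -569489$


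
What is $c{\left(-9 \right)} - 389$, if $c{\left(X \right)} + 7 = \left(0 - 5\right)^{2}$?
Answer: $-371$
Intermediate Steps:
$c{\left(X \right)} = 18$ ($c{\left(X \right)} = -7 + \left(0 - 5\right)^{2} = -7 + \left(-5\right)^{2} = -7 + 25 = 18$)
$c{\left(-9 \right)} - 389 = 18 - 389 = -371$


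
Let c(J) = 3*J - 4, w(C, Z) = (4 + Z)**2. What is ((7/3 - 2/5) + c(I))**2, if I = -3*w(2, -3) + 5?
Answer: 3481/225 ≈ 15.471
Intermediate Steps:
I = 2 (I = -3*(4 - 3)**2 + 5 = -3*1**2 + 5 = -3*1 + 5 = -3 + 5 = 2)
c(J) = -4 + 3*J
((7/3 - 2/5) + c(I))**2 = ((7/3 - 2/5) + (-4 + 3*2))**2 = ((7*(1/3) - 2*1/5) + (-4 + 6))**2 = ((7/3 - 2/5) + 2)**2 = (29/15 + 2)**2 = (59/15)**2 = 3481/225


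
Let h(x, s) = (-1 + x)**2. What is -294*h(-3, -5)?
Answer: -4704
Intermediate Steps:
-294*h(-3, -5) = -294*(-1 - 3)**2 = -294*(-4)**2 = -294*16 = -4704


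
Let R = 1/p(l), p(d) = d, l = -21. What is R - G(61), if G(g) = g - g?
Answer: -1/21 ≈ -0.047619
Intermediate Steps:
G(g) = 0
R = -1/21 (R = 1/(-21) = -1/21 ≈ -0.047619)
R - G(61) = -1/21 - 1*0 = -1/21 + 0 = -1/21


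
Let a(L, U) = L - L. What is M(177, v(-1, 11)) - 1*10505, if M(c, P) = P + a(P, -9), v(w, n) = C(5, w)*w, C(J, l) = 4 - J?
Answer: -10504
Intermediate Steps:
a(L, U) = 0
v(w, n) = -w (v(w, n) = (4 - 1*5)*w = (4 - 5)*w = -w)
M(c, P) = P (M(c, P) = P + 0 = P)
M(177, v(-1, 11)) - 1*10505 = -1*(-1) - 1*10505 = 1 - 10505 = -10504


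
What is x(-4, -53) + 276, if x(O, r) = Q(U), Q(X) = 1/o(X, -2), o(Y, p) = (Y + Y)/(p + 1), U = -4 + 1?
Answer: 1657/6 ≈ 276.17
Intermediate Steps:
U = -3
o(Y, p) = 2*Y/(1 + p) (o(Y, p) = (2*Y)/(1 + p) = 2*Y/(1 + p))
Q(X) = -1/(2*X) (Q(X) = 1/(2*X/(1 - 2)) = 1/(2*X/(-1)) = 1/(2*X*(-1)) = 1/(-2*X) = -1/(2*X))
x(O, r) = ⅙ (x(O, r) = -½/(-3) = -½*(-⅓) = ⅙)
x(-4, -53) + 276 = ⅙ + 276 = 1657/6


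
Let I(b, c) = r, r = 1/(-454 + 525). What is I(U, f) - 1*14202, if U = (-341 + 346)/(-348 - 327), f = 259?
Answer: -1008341/71 ≈ -14202.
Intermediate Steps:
r = 1/71 ≈ 0.014085
U = -1/135 (U = 5/(-675) = 5*(-1/675) = -1/135 ≈ -0.0074074)
I(b, c) = 1/71
I(U, f) - 1*14202 = 1/71 - 1*14202 = 1/71 - 14202 = -1008341/71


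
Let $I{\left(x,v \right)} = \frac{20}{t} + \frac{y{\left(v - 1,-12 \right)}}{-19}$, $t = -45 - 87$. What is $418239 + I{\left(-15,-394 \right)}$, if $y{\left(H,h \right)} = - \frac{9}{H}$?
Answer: $\frac{103583124113}{247665} \approx 4.1824 \cdot 10^{5}$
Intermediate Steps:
$t = -132$ ($t = -45 - 87 = -132$)
$I{\left(x,v \right)} = - \frac{5}{33} + \frac{9}{19 \left(-1 + v\right)}$ ($I{\left(x,v \right)} = \frac{20}{-132} + \frac{\left(-9\right) \frac{1}{v - 1}}{-19} = 20 \left(- \frac{1}{132}\right) + - \frac{9}{-1 + v} \left(- \frac{1}{19}\right) = - \frac{5}{33} + \frac{9}{19 \left(-1 + v\right)}$)
$418239 + I{\left(-15,-394 \right)} = 418239 + \frac{392 - -37430}{627 \left(-1 - 394\right)} = 418239 + \frac{392 + 37430}{627 \left(-395\right)} = 418239 + \frac{1}{627} \left(- \frac{1}{395}\right) 37822 = 418239 - \frac{37822}{247665} = \frac{103583124113}{247665}$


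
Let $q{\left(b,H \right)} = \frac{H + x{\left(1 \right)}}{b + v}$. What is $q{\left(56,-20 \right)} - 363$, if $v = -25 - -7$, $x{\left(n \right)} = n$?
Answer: $- \frac{727}{2} \approx -363.5$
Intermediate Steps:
$v = -18$ ($v = -25 + 7 = -18$)
$q{\left(b,H \right)} = \frac{1 + H}{-18 + b}$ ($q{\left(b,H \right)} = \frac{H + 1}{b - 18} = \frac{1 + H}{-18 + b}$)
$q{\left(56,-20 \right)} - 363 = \frac{1 - 20}{-18 + 56} - 363 = \frac{1}{38} \left(-19\right) - 363 = - \frac{1}{2} - 363 = - \frac{727}{2}$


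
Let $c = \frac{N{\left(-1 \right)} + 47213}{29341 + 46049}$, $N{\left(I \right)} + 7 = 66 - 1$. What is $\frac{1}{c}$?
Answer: $\frac{3590}{2251} \approx 1.5948$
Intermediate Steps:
$N{\left(I \right)} = 58$ ($N{\left(I \right)} = -7 + \left(66 - 1\right) = -7 + 65 = 58$)
$c = \frac{2251}{3590}$ ($c = \frac{58 + 47213}{29341 + 46049} = \frac{47271}{75390} = 47271 \cdot \frac{1}{75390} = \frac{2251}{3590} \approx 0.62702$)
$\frac{1}{c} = \frac{1}{\frac{2251}{3590}} = \frac{3590}{2251}$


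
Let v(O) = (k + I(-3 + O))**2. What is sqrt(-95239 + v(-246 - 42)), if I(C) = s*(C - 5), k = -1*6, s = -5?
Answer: sqrt(2077437) ≈ 1441.3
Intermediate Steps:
k = -6
I(C) = 25 - 5*C (I(C) = -5*(C - 5) = -5*(-5 + C) = 25 - 5*C)
v(O) = (34 - 5*O)**2 (v(O) = (-6 + (25 - 5*(-3 + O)))**2 = (-6 + (25 + (15 - 5*O)))**2 = (-6 + (40 - 5*O))**2 = (34 - 5*O)**2)
sqrt(-95239 + v(-246 - 42)) = sqrt(-95239 + (-34 + 5*(-246 - 42))**2) = sqrt(-95239 + (-34 + 5*(-288))**2) = sqrt(-95239 + (-34 - 1440)**2) = sqrt(-95239 + (-1474)**2) = sqrt(-95239 + 2172676) = sqrt(2077437)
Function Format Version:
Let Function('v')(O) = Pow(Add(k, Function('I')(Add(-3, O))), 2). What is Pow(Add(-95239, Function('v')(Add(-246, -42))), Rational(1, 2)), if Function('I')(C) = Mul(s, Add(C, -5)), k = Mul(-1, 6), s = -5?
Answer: Pow(2077437, Rational(1, 2)) ≈ 1441.3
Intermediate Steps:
k = -6
Function('I')(C) = Add(25, Mul(-5, C)) (Function('I')(C) = Mul(-5, Add(C, -5)) = Mul(-5, Add(-5, C)) = Add(25, Mul(-5, C)))
Function('v')(O) = Pow(Add(34, Mul(-5, O)), 2) (Function('v')(O) = Pow(Add(-6, Add(25, Mul(-5, Add(-3, O)))), 2) = Pow(Add(-6, Add(25, Add(15, Mul(-5, O)))), 2) = Pow(Add(-6, Add(40, Mul(-5, O))), 2) = Pow(Add(34, Mul(-5, O)), 2))
Pow(Add(-95239, Function('v')(Add(-246, -42))), Rational(1, 2)) = Pow(Add(-95239, Pow(Add(-34, Mul(5, Add(-246, -42))), 2)), Rational(1, 2)) = Pow(Add(-95239, Pow(Add(-34, Mul(5, -288)), 2)), Rational(1, 2)) = Pow(Add(-95239, Pow(Add(-34, -1440), 2)), Rational(1, 2)) = Pow(Add(-95239, Pow(-1474, 2)), Rational(1, 2)) = Pow(Add(-95239, 2172676), Rational(1, 2)) = Pow(2077437, Rational(1, 2))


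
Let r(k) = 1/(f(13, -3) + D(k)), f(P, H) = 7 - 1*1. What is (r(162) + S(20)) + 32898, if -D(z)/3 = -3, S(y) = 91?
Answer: 494836/15 ≈ 32989.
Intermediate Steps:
f(P, H) = 6 (f(P, H) = 7 - 1 = 6)
D(z) = 9 (D(z) = -3*(-3) = 9)
r(k) = 1/15 (r(k) = 1/(6 + 9) = 1/15)
(r(162) + S(20)) + 32898 = (1/15 + 91) + 32898 = 1366/15 + 32898 = 494836/15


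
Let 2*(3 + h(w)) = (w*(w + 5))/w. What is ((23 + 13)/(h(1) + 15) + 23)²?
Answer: 16129/25 ≈ 645.16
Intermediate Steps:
h(w) = -½ + w/2 (h(w) = -3 + ((w*(w + 5))/w)/2 = -3 + ((w*(5 + w))/w)/2 = -3 + (5 + w)/2 = -3 + (5/2 + w/2) = -½ + w/2)
((23 + 13)/(h(1) + 15) + 23)² = ((23 + 13)/((-½ + (½)*1) + 15) + 23)² = (36/((-½ + ½) + 15) + 23)² = (36/(0 + 15) + 23)² = (36/15 + 23)² = (36*(1/15) + 23)² = (12/5 + 23)² = (127/5)² = 16129/25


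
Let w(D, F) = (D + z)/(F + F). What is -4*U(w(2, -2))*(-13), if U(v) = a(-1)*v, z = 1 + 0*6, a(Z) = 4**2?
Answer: -624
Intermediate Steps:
a(Z) = 16
z = 1 (z = 1 + 0 = 1)
w(D, F) = (1 + D)/(2*F) (w(D, F) = (D + 1)/(F + F) = (1 + D)/((2*F)) = (1 + D)*(1/(2*F)) = (1 + D)/(2*F))
U(v) = 16*v
-4*U(w(2, -2))*(-13) = -64*(1/2)*(1 + 2)/(-2)*(-13) = -64*(1/2)*(-1/2)*3*(-13) = -64*(-3)/4*(-13) = -4*(-12)*(-13) = 48*(-13) = -624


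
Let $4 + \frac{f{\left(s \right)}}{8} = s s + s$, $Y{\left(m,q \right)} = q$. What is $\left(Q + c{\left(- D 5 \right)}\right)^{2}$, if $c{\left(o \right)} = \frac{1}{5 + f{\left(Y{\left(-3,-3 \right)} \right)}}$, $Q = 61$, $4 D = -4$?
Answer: $\frac{1643524}{441} \approx 3726.8$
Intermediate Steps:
$D = -1$ ($D = \frac{1}{4} \left(-4\right) = -1$)
$f{\left(s \right)} = -32 + 8 s + 8 s^{2}$ ($f{\left(s \right)} = -32 + 8 \left(s s + s\right) = -32 + 8 \left(s^{2} + s\right) = -32 + 8 \left(s + s^{2}\right) = -32 + \left(8 s + 8 s^{2}\right) = -32 + 8 s + 8 s^{2}$)
$c{\left(o \right)} = \frac{1}{21}$ ($c{\left(o \right)} = \frac{1}{5 + \left(-32 + 8 \left(-3\right) + 8 \left(-3\right)^{2}\right)} = \frac{1}{5 - -16} = \frac{1}{5 + 16} = \frac{1}{21}$)
$\left(Q + c{\left(- D 5 \right)}\right)^{2} = \left(61 + \frac{1}{21}\right)^{2} = \left(\frac{1282}{21}\right)^{2} = \frac{1643524}{441}$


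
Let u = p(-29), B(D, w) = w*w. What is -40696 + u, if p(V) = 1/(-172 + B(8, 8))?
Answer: -4395169/108 ≈ -40696.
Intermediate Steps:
B(D, w) = w²
p(V) = -1/108 (p(V) = 1/(-172 + 8²) = 1/(-172 + 64) = 1/(-108) = -1/108)
u = -1/108 ≈ -0.0092593
-40696 + u = -40696 - 1/108 = -4395169/108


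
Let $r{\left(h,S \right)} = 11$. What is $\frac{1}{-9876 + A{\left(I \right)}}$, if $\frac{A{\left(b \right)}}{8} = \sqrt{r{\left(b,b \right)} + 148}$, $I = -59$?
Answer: $- \frac{823}{8127100} - \frac{\sqrt{159}}{12190650} \approx -0.0001023$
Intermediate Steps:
$A{\left(b \right)} = 8 \sqrt{159}$ ($A{\left(b \right)} = 8 \sqrt{11 + 148} = 8 \sqrt{159}$)
$\frac{1}{-9876 + A{\left(I \right)}} = \frac{1}{-9876 + 8 \sqrt{159}}$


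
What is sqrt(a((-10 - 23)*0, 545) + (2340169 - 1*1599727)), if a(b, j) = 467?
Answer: sqrt(740909) ≈ 860.76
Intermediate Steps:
sqrt(a((-10 - 23)*0, 545) + (2340169 - 1*1599727)) = sqrt(467 + (2340169 - 1*1599727)) = sqrt(467 + (2340169 - 1599727)) = sqrt(467 + 740442) = sqrt(740909)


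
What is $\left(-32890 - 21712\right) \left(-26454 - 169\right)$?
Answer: $1453669046$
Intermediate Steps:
$\left(-32890 - 21712\right) \left(-26454 - 169\right) = \left(-54602\right) \left(-26623\right) = 1453669046$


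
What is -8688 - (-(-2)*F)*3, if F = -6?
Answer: -8652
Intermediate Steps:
-8688 - (-(-2)*F)*3 = -8688 - (-(-2)*(-6))*3 = -8688 - (-1*12)*3 = -8688 - (-12)*3 = -8688 - 1*(-36) = -8688 + 36 = -8652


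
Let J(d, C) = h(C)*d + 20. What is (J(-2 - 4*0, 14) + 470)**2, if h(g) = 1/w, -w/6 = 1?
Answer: 2163841/9 ≈ 2.4043e+5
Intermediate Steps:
w = -6 (w = -6*1 = -6)
h(g) = -1/6 (h(g) = 1/(-6) = -1/6)
J(d, C) = 20 - d/6 (J(d, C) = -d/6 + 20 = 20 - d/6)
(J(-2 - 4*0, 14) + 470)**2 = ((20 - (-2 - 4*0)/6) + 470)**2 = ((20 - (-2 + 0)/6) + 470)**2 = ((20 - 1/6*(-2)) + 470)**2 = ((20 + 1/3) + 470)**2 = (61/3 + 470)**2 = (1471/3)**2 = 2163841/9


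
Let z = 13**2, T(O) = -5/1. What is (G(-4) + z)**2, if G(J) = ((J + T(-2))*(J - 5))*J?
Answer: 24025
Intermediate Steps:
T(O) = -5 (T(O) = -5*1 = -5)
G(J) = J*(-5 + J)**2 (G(J) = ((J - 5)*(J - 5))*J = ((-5 + J)*(-5 + J))*J = (-5 + J)**2*J = J*(-5 + J)**2)
z = 169
(G(-4) + z)**2 = (-4*(25 + (-4)**2 - 10*(-4)) + 169)**2 = (-4*(25 + 16 + 40) + 169)**2 = (-4*81 + 169)**2 = (-324 + 169)**2 = (-155)**2 = 24025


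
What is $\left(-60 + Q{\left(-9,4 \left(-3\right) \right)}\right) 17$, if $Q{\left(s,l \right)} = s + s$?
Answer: $-1326$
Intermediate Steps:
$Q{\left(s,l \right)} = 2 s$
$\left(-60 + Q{\left(-9,4 \left(-3\right) \right)}\right) 17 = \left(-60 + 2 \left(-9\right)\right) 17 = \left(-60 - 18\right) 17 = \left(-78\right) 17 = -1326$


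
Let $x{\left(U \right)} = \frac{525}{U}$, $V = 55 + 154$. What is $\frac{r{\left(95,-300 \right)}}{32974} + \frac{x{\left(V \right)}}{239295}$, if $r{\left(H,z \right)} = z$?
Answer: $- \frac{71364215}{7852939457} \approx -0.0090876$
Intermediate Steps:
$V = 209$
$\frac{r{\left(95,-300 \right)}}{32974} + \frac{x{\left(V \right)}}{239295} = - \frac{300}{32974} + \frac{525 \cdot \frac{1}{209}}{239295} = \left(-300\right) \frac{1}{32974} + 525 \cdot \frac{1}{209} \cdot \frac{1}{239295} = - \frac{150}{16487} + \frac{525}{209} \cdot \frac{1}{239295} = - \frac{150}{16487} + \frac{5}{476311} = - \frac{71364215}{7852939457}$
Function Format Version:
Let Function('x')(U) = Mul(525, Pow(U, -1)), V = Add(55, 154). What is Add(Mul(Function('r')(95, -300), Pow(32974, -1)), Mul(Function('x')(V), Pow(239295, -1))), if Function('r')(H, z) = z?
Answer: Rational(-71364215, 7852939457) ≈ -0.0090876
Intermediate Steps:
V = 209
Add(Mul(Function('r')(95, -300), Pow(32974, -1)), Mul(Function('x')(V), Pow(239295, -1))) = Add(Mul(-300, Pow(32974, -1)), Mul(Mul(525, Pow(209, -1)), Pow(239295, -1))) = Add(Mul(-300, Rational(1, 32974)), Mul(Mul(525, Rational(1, 209)), Rational(1, 239295))) = Add(Rational(-150, 16487), Mul(Rational(525, 209), Rational(1, 239295))) = Add(Rational(-150, 16487), Rational(5, 476311)) = Rational(-71364215, 7852939457)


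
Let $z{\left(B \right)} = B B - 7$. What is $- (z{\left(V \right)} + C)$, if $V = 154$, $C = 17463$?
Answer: $-41172$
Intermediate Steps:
$z{\left(B \right)} = -7 + B^{2}$ ($z{\left(B \right)} = B^{2} - 7 = -7 + B^{2}$)
$- (z{\left(V \right)} + C) = - (\left(-7 + 154^{2}\right) + 17463) = - (\left(-7 + 23716\right) + 17463) = - (23709 + 17463) = \left(-1\right) 41172 = -41172$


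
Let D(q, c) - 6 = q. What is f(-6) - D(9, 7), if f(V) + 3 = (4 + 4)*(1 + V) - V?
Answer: -52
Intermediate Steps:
f(V) = 5 + 7*V (f(V) = -3 + ((4 + 4)*(1 + V) - V) = -3 + (8*(1 + V) - V) = -3 + ((8 + 8*V) - V) = -3 + (8 + 7*V) = 5 + 7*V)
D(q, c) = 6 + q
f(-6) - D(9, 7) = (5 + 7*(-6)) - (6 + 9) = (5 - 42) - 1*15 = -37 - 15 = -52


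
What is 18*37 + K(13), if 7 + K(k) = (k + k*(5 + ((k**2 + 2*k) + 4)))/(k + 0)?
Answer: 864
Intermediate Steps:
K(k) = -7 + (k + k*(9 + k**2 + 2*k))/k (K(k) = -7 + (k + k*(5 + ((k**2 + 2*k) + 4)))/(k + 0) = -7 + (k + k*(5 + (4 + k**2 + 2*k)))/k = -7 + (k + k*(9 + k**2 + 2*k))/k)
18*37 + K(13) = 18*37 + (3 + 13**2 + 2*13) = 666 + (3 + 169 + 26) = 666 + 198 = 864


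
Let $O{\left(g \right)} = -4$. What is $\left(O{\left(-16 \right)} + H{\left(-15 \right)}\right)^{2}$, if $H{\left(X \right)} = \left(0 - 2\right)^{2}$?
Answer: $0$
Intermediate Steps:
$H{\left(X \right)} = 4$ ($H{\left(X \right)} = \left(-2\right)^{2} = 4$)
$\left(O{\left(-16 \right)} + H{\left(-15 \right)}\right)^{2} = \left(-4 + 4\right)^{2} = 0^{2} = 0$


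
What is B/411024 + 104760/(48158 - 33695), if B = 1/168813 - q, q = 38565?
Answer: 49824580928492/6968975911299 ≈ 7.1495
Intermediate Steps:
B = -6510273344/168813 (B = 1/168813 - 1*38565 = 1/168813 - 38565 = -6510273344/168813 ≈ -38565.)
B/411024 + 104760/(48158 - 33695) = -6510273344/168813/411024 + 104760/(48158 - 33695) = -6510273344/168813*1/411024 + 104760/14463 = -406892084/4336637157 + 104760*(1/14463) = -406892084/4336637157 + 11640/1607 = 49824580928492/6968975911299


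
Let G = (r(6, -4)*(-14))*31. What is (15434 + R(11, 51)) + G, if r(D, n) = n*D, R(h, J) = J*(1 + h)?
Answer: 26462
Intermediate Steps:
r(D, n) = D*n
G = 10416 (G = ((6*(-4))*(-14))*31 = -24*(-14)*31 = 336*31 = 10416)
(15434 + R(11, 51)) + G = (15434 + 51*(1 + 11)) + 10416 = (15434 + 51*12) + 10416 = (15434 + 612) + 10416 = 16046 + 10416 = 26462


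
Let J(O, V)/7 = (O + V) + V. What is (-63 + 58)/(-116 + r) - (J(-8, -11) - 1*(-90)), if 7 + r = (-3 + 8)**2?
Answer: 11765/98 ≈ 120.05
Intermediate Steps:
J(O, V) = 7*O + 14*V (J(O, V) = 7*((O + V) + V) = 7*(O + 2*V) = 7*O + 14*V)
r = 18 (r = -7 + (-3 + 8)**2 = -7 + 5**2 = -7 + 25 = 18)
(-63 + 58)/(-116 + r) - (J(-8, -11) - 1*(-90)) = (-63 + 58)/(-116 + 18) - ((7*(-8) + 14*(-11)) - 1*(-90)) = -5/(-98) - ((-56 - 154) + 90) = -5*(-1/98) - (-210 + 90) = 5/98 - 1*(-120) = 5/98 + 120 = 11765/98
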